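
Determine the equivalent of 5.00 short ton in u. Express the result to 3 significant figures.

2.73 × 10^30 u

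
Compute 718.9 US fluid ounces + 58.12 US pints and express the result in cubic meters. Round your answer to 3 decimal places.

0.049 m³

718.9 US fl oz = 0.0212604 m³ and 58.12 US pt = 0.0275010 m³.
0.0212604 + 0.0275010 ≈ 0.049 m³.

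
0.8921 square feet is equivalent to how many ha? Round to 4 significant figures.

8.288e-6 ha

1 square foot = 9.29030e-6 ha.
0.8921 × 9.29030e-6 ≈ 8.288e-6 ha.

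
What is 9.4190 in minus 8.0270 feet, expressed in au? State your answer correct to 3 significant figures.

9.4190 in = 1.59924 × 10^-12 au and 8.0270 ft = 1.63547 × 10^-11 au.
1.59924 × 10^-12 − 1.63547 × 10^-11 ≈ -1.48 × 10^-11 au.

-1.48 × 10^-11 au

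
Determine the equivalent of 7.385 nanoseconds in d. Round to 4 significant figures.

8.547 × 10^-14 days

1 nanosecond = 1.15741 × 10^-14 d.
So 7.385 × 1.15741 × 10^-14 ≈ 8.547 × 10^-14 d.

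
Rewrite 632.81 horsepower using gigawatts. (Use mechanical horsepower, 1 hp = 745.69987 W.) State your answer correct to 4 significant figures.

1 hp = 7.45700 × 10^-7 gigawatts.
Thus 632.81 × 7.45700 × 10^-7 ≈ 0.0004719 GW.

0.0004719 GW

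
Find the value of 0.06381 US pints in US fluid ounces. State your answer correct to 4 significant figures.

1.021 US fl oz

1 US pint = 16.0000 US fluid ounces.
0.06381 × 16.0000 ≈ 1.021 US fl oz.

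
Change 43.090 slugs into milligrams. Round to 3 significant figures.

6.29e+8 milligrams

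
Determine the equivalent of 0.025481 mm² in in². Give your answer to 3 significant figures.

3.95e-5 in²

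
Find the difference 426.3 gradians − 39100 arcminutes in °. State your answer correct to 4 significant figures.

-268.0 degrees

426.3 grad = 383.670 ° and 39100 arcmin = 651.667 °.
383.670 − 651.667 ≈ -268.0 °.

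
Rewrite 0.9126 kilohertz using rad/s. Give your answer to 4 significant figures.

1 kHz = 6283.19 radians per second.
Then 0.9126 × 6283.19 ≈ 5734 rad/s.

5734 rad/s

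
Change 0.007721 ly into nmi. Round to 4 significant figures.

1 ly = 5.10839e+12 nmi.
So 0.007721 × 5.10839e+12 ≈ 3.944e+10 nmi.

3.944e+10 nmi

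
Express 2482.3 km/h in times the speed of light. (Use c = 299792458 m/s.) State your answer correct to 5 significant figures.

2.3000 × 10^-6 c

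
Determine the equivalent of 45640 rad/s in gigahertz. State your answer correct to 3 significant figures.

1 rad/s = 1.59155 × 10^-10 GHz.
Then 45640 × 1.59155 × 10^-10 ≈ 7.26 × 10^-6 GHz.

7.26 × 10^-6 GHz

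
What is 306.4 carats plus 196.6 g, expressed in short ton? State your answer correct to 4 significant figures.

0.0002843 short ton

306.4 ct = 6.75496 × 10^-5 short ton and 196.6 g = 0.000216714 short ton.
6.75496 × 10^-5 + 0.000216714 ≈ 0.0002843 short ton.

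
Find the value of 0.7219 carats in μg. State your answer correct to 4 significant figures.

144400 μg

1 carat = 200000 micrograms.
Then 0.7219 × 200000 ≈ 144400 μg.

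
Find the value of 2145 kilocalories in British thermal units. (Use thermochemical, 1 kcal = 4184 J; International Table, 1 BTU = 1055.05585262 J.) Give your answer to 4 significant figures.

1 kilocalorie = 3.96567 BTU.
Then 2145 × 3.96567 ≈ 8506 BTU.

8506 BTU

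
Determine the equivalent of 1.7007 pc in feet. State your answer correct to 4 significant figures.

1 pc = 1.01236e+17 feet.
So 1.7007 × 1.01236e+17 ≈ 1.722e+17 ft.

1.722e+17 feet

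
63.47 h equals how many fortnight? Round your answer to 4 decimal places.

0.1889 fortnights

1 h = 0.00297619 fortnight.
Thus 63.47 × 0.00297619 ≈ 0.1889 fortnight.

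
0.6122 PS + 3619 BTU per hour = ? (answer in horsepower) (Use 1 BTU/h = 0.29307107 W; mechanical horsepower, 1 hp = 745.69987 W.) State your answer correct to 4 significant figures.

2.026 hp

0.6122 PS = 0.603825 hp and 3619 BTU/h = 1.42232 hp.
0.603825 + 1.42232 ≈ 2.026 hp.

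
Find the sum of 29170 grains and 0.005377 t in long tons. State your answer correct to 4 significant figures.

0.007152 long ton

29170 gr = 0.00186033 long ton and 0.005377 t = 0.00529208 long ton.
0.00186033 + 0.00529208 ≈ 0.007152 long ton.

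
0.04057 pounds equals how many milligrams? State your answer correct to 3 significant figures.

18400 milligrams

1 lb = 453592 mg.
Then 0.04057 × 453592 ≈ 18400 mg.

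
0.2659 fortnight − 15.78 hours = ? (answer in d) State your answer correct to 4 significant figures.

0.2659 fortnight = 3.72260 d and 15.78 h = 0.657500 d.
3.72260 − 0.657500 ≈ 3.065 d.

3.065 days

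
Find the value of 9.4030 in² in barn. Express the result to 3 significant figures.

6.07 × 10^25 barn

1 in² = 6.45160 × 10^24 barn.
9.4030 × 6.45160 × 10^24 ≈ 6.07 × 10^25 barn.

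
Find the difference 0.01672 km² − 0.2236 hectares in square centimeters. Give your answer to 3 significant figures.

1.45 × 10^8 cm²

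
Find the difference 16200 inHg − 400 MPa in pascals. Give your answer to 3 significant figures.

-3.45 × 10^8 Pa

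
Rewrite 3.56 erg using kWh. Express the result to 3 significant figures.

1 erg = 2.77778 × 10^-14 kWh.
So 3.56 × 2.77778 × 10^-14 ≈ 9.89 × 10^-14 kWh.

9.89 × 10^-14 kilowatt-hours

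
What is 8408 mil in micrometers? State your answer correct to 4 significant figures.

213600 micrometers

1 mil = 25.4000 μm.
Then 8408 × 25.4000 ≈ 213600 μm.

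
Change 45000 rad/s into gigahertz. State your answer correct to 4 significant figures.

7.162e-6 GHz

1 radian per second = 1.59155e-10 GHz.
Thus 45000 × 1.59155e-10 ≈ 7.162e-6 GHz.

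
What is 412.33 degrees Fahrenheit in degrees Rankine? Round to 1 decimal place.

°R = °F + 459.67.
Applying the formula gives 872.0 °R.

872.0 °R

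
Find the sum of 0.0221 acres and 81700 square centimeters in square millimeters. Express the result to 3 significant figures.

9.76e+7 square millimeters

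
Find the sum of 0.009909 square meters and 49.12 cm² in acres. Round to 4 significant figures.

3.662 × 10^-6 acres

0.009909 m² = 2.44857 × 10^-6 acre and 49.12 cm² = 1.21378 × 10^-6 acre.
2.44857 × 10^-6 + 1.21378 × 10^-6 ≈ 3.662 × 10^-6 acre.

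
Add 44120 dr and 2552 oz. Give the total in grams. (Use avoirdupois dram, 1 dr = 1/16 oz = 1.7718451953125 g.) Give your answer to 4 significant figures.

44120 dr = 78173.8 g and 2552 oz = 72348.0 g.
78173.8 + 72348.0 ≈ 150500 g.

150500 g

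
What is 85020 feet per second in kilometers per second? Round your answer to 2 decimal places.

1 foot per second = 0.000304800 kilometers per second.
So 85020 × 0.000304800 ≈ 25.91 km/s.

25.91 km/s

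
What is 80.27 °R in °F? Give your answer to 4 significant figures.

-379.4 degrees Fahrenheit

°R = °F + 459.67.
Applying the formula gives -379.4 °F.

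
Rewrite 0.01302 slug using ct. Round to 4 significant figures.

1 slug = 72969.5 ct.
Then 0.01302 × 72969.5 ≈ 950.1 ct.

950.1 ct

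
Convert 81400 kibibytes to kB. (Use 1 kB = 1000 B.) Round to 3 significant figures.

83400 kilobytes

1 kibibyte = 1.02400 kB.
81400 × 1.02400 ≈ 83400 kB.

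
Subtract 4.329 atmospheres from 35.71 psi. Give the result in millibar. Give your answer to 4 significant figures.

35.71 psi = 2462.12 mbar and 4.329 atm = 4386.36 mbar.
2462.12 − 4386.36 ≈ -1924 mbar.

-1924 millibar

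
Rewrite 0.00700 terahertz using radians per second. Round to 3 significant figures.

1 terahertz = 6.28319e+12 rad/s.
Thus 0.00700 × 6.28319e+12 ≈ 4.40e+10 rad/s.

4.40e+10 radians per second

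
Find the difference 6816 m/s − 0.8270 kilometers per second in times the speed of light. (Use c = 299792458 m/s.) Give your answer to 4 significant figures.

6816 m/s = 2.27357 × 10^-5 c and 0.8270 km/s = 2.75858 × 10^-6 c.
2.27357 × 10^-5 − 2.75858 × 10^-6 ≈ 1.998 × 10^-5 c.

1.998 × 10^-5 c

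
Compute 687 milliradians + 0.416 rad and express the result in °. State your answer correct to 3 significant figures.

63.2 °

687 mrad = 39.3622 ° and 0.416 rad = 23.8350 °.
39.3622 + 23.8350 ≈ 63.2 °.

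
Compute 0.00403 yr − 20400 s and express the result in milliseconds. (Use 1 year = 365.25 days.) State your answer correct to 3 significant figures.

1.07 × 10^8 milliseconds

0.00403 yr = 1.27177 × 10^8 ms and 20400 s = 2.04000 × 10^7 ms.
1.27177 × 10^8 − 2.04000 × 10^7 ≈ 1.07 × 10^8 ms.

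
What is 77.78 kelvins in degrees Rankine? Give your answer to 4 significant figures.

°R = K × 9/5.
Applying the formula gives 140.0 °R.

140.0 °R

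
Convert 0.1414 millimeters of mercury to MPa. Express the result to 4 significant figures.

1.885e-5 megapascals

1 mmHg = 0.000133322 MPa.
Thus 0.1414 × 0.000133322 ≈ 1.885e-5 MPa.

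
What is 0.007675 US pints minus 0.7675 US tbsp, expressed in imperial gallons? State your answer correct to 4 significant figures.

0.007675 US pt = 0.000798847 imp gal and 0.7675 US tbsp = 0.00249640 imp gal.
0.000798847 − 0.00249640 ≈ -0.001698 imp gal.

-0.001698 imperial gallons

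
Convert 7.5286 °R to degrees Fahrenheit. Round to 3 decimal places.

-452.141 °F

°R = °F + 459.67.
Applying the formula gives -452.141 °F.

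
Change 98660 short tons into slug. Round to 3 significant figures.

6.13e+6 slug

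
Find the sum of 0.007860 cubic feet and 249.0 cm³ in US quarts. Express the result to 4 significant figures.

0.4983 US quarts

0.007860 ft³ = 0.235188 US qt and 249.0 cm³ = 0.263115 US qt.
0.235188 + 0.263115 ≈ 0.4983 US qt.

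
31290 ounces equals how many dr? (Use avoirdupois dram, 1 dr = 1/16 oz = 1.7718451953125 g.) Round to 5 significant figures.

500640 dr

1 ounce = 16.0000 dr.
31290 × 16.0000 ≈ 500640 dr.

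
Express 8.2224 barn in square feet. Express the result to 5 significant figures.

1 barn = 1.07639 × 10^-27 ft².
So 8.2224 × 1.07639 × 10^-27 ≈ 8.8505 × 10^-27 ft².

8.8505 × 10^-27 ft²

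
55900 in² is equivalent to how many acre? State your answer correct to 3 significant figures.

1 square inch = 1.59423 × 10^-7 acre.
So 55900 × 1.59423 × 10^-7 ≈ 0.00891 acre.

0.00891 acres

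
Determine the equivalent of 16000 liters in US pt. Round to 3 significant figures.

1 liter = 2.11338 US pt.
16000 × 2.11338 ≈ 33800 US pt.

33800 US pints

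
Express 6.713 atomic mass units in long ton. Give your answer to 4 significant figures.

1.097 × 10^-29 long ton

1 u = 1.63431 × 10^-30 long tons.
Then 6.713 × 1.63431 × 10^-30 ≈ 1.097 × 10^-29 long ton.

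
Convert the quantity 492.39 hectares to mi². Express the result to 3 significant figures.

1.90 mi²

1 hectare = 0.00386102 mi².
So 492.39 × 0.00386102 ≈ 1.90 mi².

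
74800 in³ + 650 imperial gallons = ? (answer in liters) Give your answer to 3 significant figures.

74800 in³ = 1225.75 L and 650 imp gal = 2954.96 L.
1225.75 + 2954.96 ≈ 4180 L.

4180 L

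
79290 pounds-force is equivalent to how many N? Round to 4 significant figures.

352700 N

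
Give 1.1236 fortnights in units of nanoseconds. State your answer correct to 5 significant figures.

1.3591 × 10^15 ns

1 fortnight = 1.20960 × 10^15 ns.
So 1.1236 × 1.20960 × 10^15 ≈ 1.3591 × 10^15 ns.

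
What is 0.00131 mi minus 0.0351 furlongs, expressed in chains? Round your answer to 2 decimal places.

0.00131 mi = 0.104800 chain and 0.0351 furlong = 0.351000 chain.
0.104800 − 0.351000 ≈ -0.25 chain.

-0.25 chains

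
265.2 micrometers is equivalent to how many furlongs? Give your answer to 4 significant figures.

1.318e-6 furlong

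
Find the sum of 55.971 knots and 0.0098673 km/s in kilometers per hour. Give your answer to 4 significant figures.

139.2 kilometers per hour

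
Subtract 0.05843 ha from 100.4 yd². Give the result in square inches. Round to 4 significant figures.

-775500 in²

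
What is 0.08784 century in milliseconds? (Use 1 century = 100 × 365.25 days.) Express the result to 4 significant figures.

1 century = 3.15576e+12 ms.
Then 0.08784 × 3.15576e+12 ≈ 2.772e+11 ms.

2.772e+11 ms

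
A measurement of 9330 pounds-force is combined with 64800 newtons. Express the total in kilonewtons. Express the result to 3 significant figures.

106 kilonewtons

9330 lbf = 41.5019 kN and 64800 N = 64.8000 kN.
41.5019 + 64.8000 ≈ 106 kN.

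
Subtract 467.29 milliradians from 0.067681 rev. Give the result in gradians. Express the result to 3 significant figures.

-2.68 grad

0.067681 rev = 27.0724 grad and 467.29 mrad = 29.7486 grad.
27.0724 − 29.7486 ≈ -2.68 grad.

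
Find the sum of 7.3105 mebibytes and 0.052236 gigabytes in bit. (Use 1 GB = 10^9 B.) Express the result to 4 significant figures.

7.3105 MiB = 6.13249 × 10^7 bit and 0.052236 GB = 4.17888 × 10^8 bit.
6.13249 × 10^7 + 4.17888 × 10^8 ≈ 4.792 × 10^8 bit.

4.792 × 10^8 bits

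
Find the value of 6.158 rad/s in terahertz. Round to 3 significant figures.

1 rad/s = 1.59155 × 10^-13 THz.
So 6.158 × 1.59155 × 10^-13 ≈ 9.80 × 10^-13 THz.

9.80 × 10^-13 THz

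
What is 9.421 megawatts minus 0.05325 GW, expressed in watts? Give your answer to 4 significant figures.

-4.383e+7 W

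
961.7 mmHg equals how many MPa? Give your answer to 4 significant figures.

1 mmHg = 0.000133322 MPa.
961.7 × 0.000133322 ≈ 0.1282 MPa.

0.1282 MPa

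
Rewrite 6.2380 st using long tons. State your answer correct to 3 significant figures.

0.0390 long tons

1 stone = 0.00625000 long tons.
6.2380 × 0.00625000 ≈ 0.0390 long ton.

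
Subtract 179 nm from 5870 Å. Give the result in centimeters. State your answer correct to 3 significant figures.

4.08e-5 centimeters

5870 Å = 5.87000e-5 cm and 179 nm = 1.79000e-5 cm.
5.87000e-5 − 1.79000e-5 ≈ 4.08e-5 cm.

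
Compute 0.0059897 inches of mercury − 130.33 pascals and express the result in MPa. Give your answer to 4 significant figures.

-0.0001100 megapascals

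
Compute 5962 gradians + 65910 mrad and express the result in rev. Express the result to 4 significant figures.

25.39 rev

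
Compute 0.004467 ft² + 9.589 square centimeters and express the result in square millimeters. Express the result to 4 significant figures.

1374 mm²

0.004467 ft² = 414.998 mm² and 9.589 cm² = 958.900 mm².
414.998 + 958.900 ≈ 1374 mm².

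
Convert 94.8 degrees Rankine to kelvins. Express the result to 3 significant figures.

°R = K × 9/5.
Applying the formula gives 52.7 K.

52.7 K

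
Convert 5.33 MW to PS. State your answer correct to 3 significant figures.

1 MW = 1359.62 PS.
So 5.33 × 1359.62 ≈ 7250 PS.

7250 metric horsepower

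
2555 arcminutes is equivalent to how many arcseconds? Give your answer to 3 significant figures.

1 arcmin = 60.0000 arcseconds.
2555 × 60.0000 ≈ 153000 arcsec.

153000 arcseconds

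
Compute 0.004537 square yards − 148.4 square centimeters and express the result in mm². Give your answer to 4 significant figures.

0.004537 yd² = 3793.51 mm² and 148.4 cm² = 14840.0 mm².
3793.51 − 14840.0 ≈ -11050 mm².

-11050 mm²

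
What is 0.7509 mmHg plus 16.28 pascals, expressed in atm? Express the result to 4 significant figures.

0.001149 atm

0.7509 mmHg = 0.000988026 atm and 16.28 Pa = 0.000160671 atm.
0.000988026 + 0.000160671 ≈ 0.001149 atm.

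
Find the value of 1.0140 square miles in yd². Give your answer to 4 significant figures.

1 square mile = 3.09760e+6 yd².
Then 1.0140 × 3.09760e+6 ≈ 3.141e+6 yd².

3.141e+6 yd²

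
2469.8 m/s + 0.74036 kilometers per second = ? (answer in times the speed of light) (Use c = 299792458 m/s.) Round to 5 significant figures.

2469.8 m/s = 8.23837e-6 c and 0.74036 km/s = 2.46958e-6 c.
8.23837e-6 + 2.46958e-6 ≈ 1.0708e-5 c.

1.0708e-5 times the speed of light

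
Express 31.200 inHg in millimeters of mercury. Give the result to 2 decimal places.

792.48 mmHg

1 inch of mercury = 25.4000 millimeters of mercury.
So 31.200 × 25.4000 ≈ 792.48 mmHg.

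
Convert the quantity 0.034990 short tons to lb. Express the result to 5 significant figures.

69.980 pounds

1 short ton = 2000.00 pounds.
So 0.034990 × 2000.00 ≈ 69.980 lb.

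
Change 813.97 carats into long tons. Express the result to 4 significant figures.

0.0001602 long tons

1 ct = 1.96841 × 10^-7 long ton.
813.97 × 1.96841 × 10^-7 ≈ 0.0001602 long ton.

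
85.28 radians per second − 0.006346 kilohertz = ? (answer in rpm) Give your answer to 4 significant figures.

85.28 rad/s = 814.364 rpm and 0.006346 kHz = 380.760 rpm.
814.364 − 380.760 ≈ 433.6 rpm.

433.6 rpm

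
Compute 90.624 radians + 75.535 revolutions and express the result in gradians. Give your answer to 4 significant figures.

90.624 rad = 5769.30 grad and 75.535 rev = 30214.0 grad.
5769.30 + 30214.0 ≈ 35980 grad.

35980 grad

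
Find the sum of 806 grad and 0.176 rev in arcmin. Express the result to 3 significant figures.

806 grad = 43524.0 arcmin and 0.176 rev = 3801.60 arcmin.
43524.0 + 3801.60 ≈ 47300 arcmin.

47300 arcmin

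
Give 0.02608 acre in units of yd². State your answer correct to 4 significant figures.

1 acre = 4840.00 square yards.
Thus 0.02608 × 4840.00 ≈ 126.2 yd².

126.2 square yards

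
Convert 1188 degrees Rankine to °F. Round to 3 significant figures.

728 °F

°R = °F + 459.67.
Applying the formula gives 728 °F.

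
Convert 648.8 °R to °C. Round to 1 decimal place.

°R = (°C + 273.15) × 9/5.
Applying the formula gives 87.3 °C.

87.3 °C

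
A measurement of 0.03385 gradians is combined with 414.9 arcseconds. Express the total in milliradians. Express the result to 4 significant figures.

0.03385 grad = 0.531715 mrad and 414.9 arcsec = 2.01149 mrad.
0.531715 + 2.01149 ≈ 2.543 mrad.

2.543 milliradians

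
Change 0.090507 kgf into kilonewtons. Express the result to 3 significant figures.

0.000888 kN

1 kgf = 0.00980665 kilonewtons.
Thus 0.090507 × 0.00980665 ≈ 0.000888 kN.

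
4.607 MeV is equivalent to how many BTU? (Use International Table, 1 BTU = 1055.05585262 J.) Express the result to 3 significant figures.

7.00e-16 BTU

1 megaelectronvolt = 1.51857e-16 British thermal units.
So 4.607 × 1.51857e-16 ≈ 7.00e-16 BTU.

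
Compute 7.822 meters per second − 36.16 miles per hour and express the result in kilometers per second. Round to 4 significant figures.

-0.008343 km/s

7.822 m/s = 0.00782200 km/s and 36.16 mph = 0.0161650 km/s.
0.00782200 − 0.0161650 ≈ -0.008343 km/s.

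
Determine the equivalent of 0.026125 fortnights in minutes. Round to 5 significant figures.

526.68 min

1 fortnight = 20160.0 min.
So 0.026125 × 20160.0 ≈ 526.68 min.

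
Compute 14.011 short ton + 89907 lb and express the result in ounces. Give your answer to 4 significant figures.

1.887 × 10^6 oz

14.011 short ton = 448352 oz and 89907 lb = 1.43851 × 10^6 oz.
448352 + 1.43851 × 10^6 ≈ 1.887 × 10^6 oz.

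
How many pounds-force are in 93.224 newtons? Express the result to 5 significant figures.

1 newton = 0.224809 lbf.
Then 93.224 × 0.224809 ≈ 20.958 lbf.

20.958 lbf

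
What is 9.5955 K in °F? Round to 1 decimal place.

-442.4 °F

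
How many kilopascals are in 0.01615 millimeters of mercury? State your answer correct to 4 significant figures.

1 mmHg = 0.133322 kilopascals.
Then 0.01615 × 0.133322 ≈ 0.002153 kPa.

0.002153 kPa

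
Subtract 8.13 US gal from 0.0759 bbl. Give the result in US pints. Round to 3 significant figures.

-39.5 US pt

0.0759 bbl = 25.5024 US pt and 8.13 US gal = 65.0400 US pt.
25.5024 − 65.0400 ≈ -39.5 US pt.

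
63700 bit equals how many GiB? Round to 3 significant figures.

7.42 × 10^-6 GiB

1 bit = 1.16415 × 10^-10 GiB.
63700 × 1.16415 × 10^-10 ≈ 7.42 × 10^-6 GiB.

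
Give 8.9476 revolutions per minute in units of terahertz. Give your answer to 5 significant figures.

1.4913e-13 THz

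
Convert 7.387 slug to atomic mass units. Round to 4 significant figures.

6.492e+28 u

1 slug = 8.78865e+27 atomic mass units.
7.387 × 8.78865e+27 ≈ 6.492e+28 u.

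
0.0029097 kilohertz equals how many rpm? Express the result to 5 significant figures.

174.58 rpm

1 kHz = 60000.0 revolutions per minute.
0.0029097 × 60000.0 ≈ 174.58 rpm.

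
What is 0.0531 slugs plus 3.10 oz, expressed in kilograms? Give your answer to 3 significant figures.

0.0531 slug = 0.774936 kg and 3.10 oz = 0.0878835 kg.
0.774936 + 0.0878835 ≈ 0.863 kg.

0.863 kg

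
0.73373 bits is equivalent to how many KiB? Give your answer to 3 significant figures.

8.96e-5 KiB

1 bit = 0.000122070 KiB.
Then 0.73373 × 0.000122070 ≈ 8.96e-5 KiB.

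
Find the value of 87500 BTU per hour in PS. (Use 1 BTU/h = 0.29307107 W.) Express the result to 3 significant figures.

34.9 PS

1 BTU/h = 0.000398466 PS.
Then 87500 × 0.000398466 ≈ 34.9 PS.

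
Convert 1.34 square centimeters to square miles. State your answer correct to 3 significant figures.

5.17 × 10^-11 mi²

1 square centimeter = 3.86102 × 10^-11 mi².
Then 1.34 × 3.86102 × 10^-11 ≈ 5.17 × 10^-11 mi².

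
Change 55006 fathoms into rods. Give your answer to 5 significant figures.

20002 rod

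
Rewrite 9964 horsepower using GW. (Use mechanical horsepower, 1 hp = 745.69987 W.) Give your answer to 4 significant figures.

1 horsepower = 7.45700 × 10^-7 gigawatts.
Then 9964 × 7.45700 × 10^-7 ≈ 0.007430 GW.

0.007430 gigawatts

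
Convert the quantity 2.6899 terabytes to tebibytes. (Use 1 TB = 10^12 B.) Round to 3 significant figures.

2.45 tebibytes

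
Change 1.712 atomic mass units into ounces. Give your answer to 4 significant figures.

1 atomic mass unit = 5.85738 × 10^-26 oz.
Then 1.712 × 5.85738 × 10^-26 ≈ 1.003 × 10^-25 oz.

1.003 × 10^-25 ounces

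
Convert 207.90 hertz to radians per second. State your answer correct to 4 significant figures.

1 hertz = 6.28319 rad/s.
Thus 207.90 × 6.28319 ≈ 1306 rad/s.

1306 rad/s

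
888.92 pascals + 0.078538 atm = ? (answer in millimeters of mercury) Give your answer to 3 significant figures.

888.92 Pa = 6.66745 mmHg and 0.078538 atm = 59.6889 mmHg.
6.66745 + 59.6889 ≈ 66.4 mmHg.

66.4 millimeters of mercury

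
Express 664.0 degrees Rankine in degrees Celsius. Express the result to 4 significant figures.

°R = (°C + 273.15) × 9/5.
Applying the formula gives 95.74 °C.

95.74 degrees Celsius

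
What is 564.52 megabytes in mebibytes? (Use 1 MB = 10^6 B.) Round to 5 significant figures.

1 MB = 0.953674 MiB.
So 564.52 × 0.953674 ≈ 538.37 MiB.

538.37 MiB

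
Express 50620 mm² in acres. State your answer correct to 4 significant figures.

1 square millimeter = 2.47105e-10 acre.
So 50620 × 2.47105e-10 ≈ 1.251e-5 acre.

1.251e-5 acres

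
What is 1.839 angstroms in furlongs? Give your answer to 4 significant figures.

1 angstrom = 4.97097e-13 furlong.
Then 1.839 × 4.97097e-13 ≈ 9.142e-13 furlong.

9.142e-13 furlongs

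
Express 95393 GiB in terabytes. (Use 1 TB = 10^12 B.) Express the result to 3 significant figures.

1 gibibyte = 0.00107374 TB.
Then 95393 × 0.00107374 ≈ 102 TB.

102 terabytes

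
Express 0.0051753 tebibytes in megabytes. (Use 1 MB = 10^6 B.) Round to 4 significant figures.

5690 megabytes

1 TiB = 1.09951 × 10^6 MB.
So 0.0051753 × 1.09951 × 10^6 ≈ 5690 MB.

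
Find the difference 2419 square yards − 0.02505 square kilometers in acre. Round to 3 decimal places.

2419 yd² = 0.499793 acre and 0.02505 km² = 6.18999 acre.
0.499793 − 6.18999 ≈ -5.690 acre.

-5.690 acre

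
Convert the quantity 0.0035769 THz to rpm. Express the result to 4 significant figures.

2.146e+11 revolutions per minute

1 terahertz = 6.00000e+13 rpm.
Then 0.0035769 × 6.00000e+13 ≈ 2.146e+11 rpm.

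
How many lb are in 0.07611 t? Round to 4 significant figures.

167.8 lb

1 t = 2204.62 pounds.
So 0.07611 × 2204.62 ≈ 167.8 lb.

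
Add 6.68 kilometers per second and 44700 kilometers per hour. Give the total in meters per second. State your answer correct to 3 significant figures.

6.68 km/s = 6680.00 m/s and 44700 km/h = 12416.7 m/s.
6680.00 + 12416.7 ≈ 19100 m/s.

19100 meters per second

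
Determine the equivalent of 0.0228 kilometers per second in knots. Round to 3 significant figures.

1 kilometer per second = 1943.84 kn.
Thus 0.0228 × 1943.84 ≈ 44.3 kn.

44.3 kn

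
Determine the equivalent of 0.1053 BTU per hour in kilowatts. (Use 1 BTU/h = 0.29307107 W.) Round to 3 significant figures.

1 BTU/h = 0.000293071 kilowatts.
So 0.1053 × 0.000293071 ≈ 3.09e-5 kW.

3.09e-5 kW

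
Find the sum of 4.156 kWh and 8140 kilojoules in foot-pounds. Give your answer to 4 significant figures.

1.704 × 10^7 foot-pounds

4.156 kWh = 1.10351 × 10^7 ft·lbf and 8140 kJ = 6.00376 × 10^6 ft·lbf.
1.10351 × 10^7 + 6.00376 × 10^6 ≈ 1.704 × 10^7 ft·lbf.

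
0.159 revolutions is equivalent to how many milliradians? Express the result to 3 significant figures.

999 mrad

1 revolution = 6283.19 milliradians.
Then 0.159 × 6283.19 ≈ 999 mrad.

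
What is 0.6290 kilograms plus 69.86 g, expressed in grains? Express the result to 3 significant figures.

0.6290 kg = 9706.95 gr and 69.86 g = 1078.10 gr.
9706.95 + 1078.10 ≈ 10800 gr.

10800 gr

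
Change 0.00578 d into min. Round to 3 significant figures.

1 day = 1440.00 min.
Thus 0.00578 × 1440.00 ≈ 8.32 min.

8.32 min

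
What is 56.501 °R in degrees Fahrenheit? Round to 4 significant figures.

-403.2 degrees Fahrenheit

°R = °F + 459.67.
Applying the formula gives -403.2 °F.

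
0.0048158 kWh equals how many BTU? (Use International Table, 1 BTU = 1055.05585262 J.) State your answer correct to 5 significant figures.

16.432 British thermal units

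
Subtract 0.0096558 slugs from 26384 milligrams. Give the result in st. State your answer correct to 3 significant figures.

-0.0180 st

26384 mg = 0.00415477 st and 0.0096558 slug = 0.0221904 st.
0.00415477 − 0.0221904 ≈ -0.0180 st.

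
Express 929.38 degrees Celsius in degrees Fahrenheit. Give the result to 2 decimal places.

°F = °C × 9/5 + 32.
Applying the formula gives 1704.88 °F.

1704.88 degrees Fahrenheit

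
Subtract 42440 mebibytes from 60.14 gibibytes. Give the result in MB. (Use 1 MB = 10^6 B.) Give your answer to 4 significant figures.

20070 MB

60.14 GiB = 64574.8 MB and 42440 MiB = 44501.6 MB.
64574.8 − 44501.6 ≈ 20070 MB.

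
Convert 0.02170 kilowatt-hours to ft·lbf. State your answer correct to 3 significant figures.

57600 foot-pounds

1 kWh = 2.65522 × 10^6 foot-pounds.
Thus 0.02170 × 2.65522 × 10^6 ≈ 57600 ft·lbf.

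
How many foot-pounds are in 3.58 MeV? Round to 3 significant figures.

1 megaelectronvolt = 1.18170e-13 ft·lbf.
Thus 3.58 × 1.18170e-13 ≈ 4.23e-13 ft·lbf.

4.23e-13 ft·lbf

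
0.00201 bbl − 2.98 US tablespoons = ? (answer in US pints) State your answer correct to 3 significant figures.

0.582 US pt

0.00201 bbl = 0.675360 US pt and 2.98 US tbsp = 0.0931250 US pt.
0.675360 − 0.0931250 ≈ 0.582 US pt.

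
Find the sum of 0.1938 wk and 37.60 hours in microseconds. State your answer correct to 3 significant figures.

0.1938 wk = 1.17210 × 10^11 μs and 37.60 h = 1.35360 × 10^11 μs.
1.17210 × 10^11 + 1.35360 × 10^11 ≈ 2.53 × 10^11 μs.

2.53 × 10^11 μs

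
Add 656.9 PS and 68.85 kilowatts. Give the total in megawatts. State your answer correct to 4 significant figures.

0.5520 megawatts

656.9 PS = 0.483149 MW and 68.85 kW = 0.0688500 MW.
0.483149 + 0.0688500 ≈ 0.5520 MW.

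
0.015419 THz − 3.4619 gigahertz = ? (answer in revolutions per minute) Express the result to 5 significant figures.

7.1743 × 10^11 revolutions per minute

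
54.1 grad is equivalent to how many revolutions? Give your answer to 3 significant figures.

0.135 revolutions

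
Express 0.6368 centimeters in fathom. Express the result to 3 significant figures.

1 cm = 0.00546807 fathom.
0.6368 × 0.00546807 ≈ 0.00348 fathom.

0.00348 fathom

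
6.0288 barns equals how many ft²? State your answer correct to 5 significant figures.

1 barn = 1.07639e-27 ft².
So 6.0288 × 1.07639e-27 ≈ 6.4893e-27 ft².

6.4893e-27 square feet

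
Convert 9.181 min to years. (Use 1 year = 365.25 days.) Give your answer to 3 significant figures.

1.75 × 10^-5 yr

1 min = 1.90129 × 10^-6 yr.
Thus 9.181 × 1.90129 × 10^-6 ≈ 1.75 × 10^-5 yr.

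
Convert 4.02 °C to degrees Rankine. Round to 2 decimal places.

498.91 °R

°R = (°C + 273.15) × 9/5.
Applying the formula gives 498.91 °R.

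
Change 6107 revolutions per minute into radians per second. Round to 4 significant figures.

639.5 rad/s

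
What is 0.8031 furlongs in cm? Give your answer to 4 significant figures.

1 furlong = 20116.8 centimeters.
So 0.8031 × 20116.8 ≈ 16160 cm.

16160 cm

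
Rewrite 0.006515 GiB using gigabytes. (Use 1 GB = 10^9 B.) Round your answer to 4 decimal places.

0.0070 GB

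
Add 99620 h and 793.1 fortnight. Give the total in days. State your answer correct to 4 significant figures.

99620 h = 4150.83 d and 793.1 fortnight = 11103.4 d.
4150.83 + 11103.4 ≈ 15250 d.

15250 d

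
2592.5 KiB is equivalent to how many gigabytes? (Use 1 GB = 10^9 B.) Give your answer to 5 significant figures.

1 kibibyte = 1.02400e-6 gigabytes.
2592.5 × 1.02400e-6 ≈ 0.0026547 GB.

0.0026547 gigabytes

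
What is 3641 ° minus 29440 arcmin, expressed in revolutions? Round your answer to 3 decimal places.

8.751 rev

3641 ° = 10.1139 rev and 29440 arcmin = 1.36296 rev.
10.1139 − 1.36296 ≈ 8.751 rev.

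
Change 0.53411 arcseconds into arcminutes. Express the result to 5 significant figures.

0.0089018 arcmin

1 arcsec = 0.01666667 arcminutes.
Then 0.53411 × 0.01666667 ≈ 0.0089018 arcmin.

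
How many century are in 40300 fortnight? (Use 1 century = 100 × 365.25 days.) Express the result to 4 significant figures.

1 fortnight = 0.000383299 centuries.
40300 × 0.000383299 ≈ 15.45 century.

15.45 century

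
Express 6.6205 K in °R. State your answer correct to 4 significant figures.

11.92 °R

°R = K × 9/5.
Applying the formula gives 11.92 °R.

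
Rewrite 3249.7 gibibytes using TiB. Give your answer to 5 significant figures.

1 GiB = 0.0009765625 TiB.
Thus 3249.7 × 0.0009765625 ≈ 3.1735 TiB.

3.1735 TiB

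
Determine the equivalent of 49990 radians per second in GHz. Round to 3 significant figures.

1 rad/s = 1.59155 × 10^-10 GHz.
So 49990 × 1.59155 × 10^-10 ≈ 7.96 × 10^-6 GHz.

7.96 × 10^-6 gigahertz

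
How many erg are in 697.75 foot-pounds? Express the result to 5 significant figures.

9.4602 × 10^9 erg

1 ft·lbf = 1.35582 × 10^7 erg.
Then 697.75 × 1.35582 × 10^7 ≈ 9.4602 × 10^9 erg.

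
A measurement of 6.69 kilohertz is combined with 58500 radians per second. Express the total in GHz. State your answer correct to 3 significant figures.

6.69 kHz = 6.69000e-6 GHz and 58500 rad/s = 9.31056e-6 GHz.
6.69000e-6 + 9.31056e-6 ≈ 1.60e-5 GHz.

1.60e-5 GHz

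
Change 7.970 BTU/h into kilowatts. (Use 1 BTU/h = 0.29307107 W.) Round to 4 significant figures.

0.002336 kW

1 BTU/h = 0.000293071 kW.
Thus 7.970 × 0.000293071 ≈ 0.002336 kW.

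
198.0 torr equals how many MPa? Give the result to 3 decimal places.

0.026 MPa

1 torr = 0.000133322 MPa.
So 198.0 × 0.000133322 ≈ 0.026 MPa.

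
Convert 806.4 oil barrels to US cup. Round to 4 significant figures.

541900 US cup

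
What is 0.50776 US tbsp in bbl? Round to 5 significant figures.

1 US tablespoon = 9.30060e-5 bbl.
So 0.50776 × 9.30060e-5 ≈ 4.7225e-5 bbl.

4.7225e-5 oil barrels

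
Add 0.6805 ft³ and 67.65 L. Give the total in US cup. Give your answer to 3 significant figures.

367 US cup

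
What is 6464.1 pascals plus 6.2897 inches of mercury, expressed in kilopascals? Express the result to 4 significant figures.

6464.1 Pa = 6.46410 kPa and 6.2897 inHg = 21.2994 kPa.
6.46410 + 21.2994 ≈ 27.76 kPa.

27.76 kPa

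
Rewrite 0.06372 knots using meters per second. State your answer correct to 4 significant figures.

0.03278 m/s

1 knot = 0.514444 meters per second.
Then 0.06372 × 0.514444 ≈ 0.03278 m/s.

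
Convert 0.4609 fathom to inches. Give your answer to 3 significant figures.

33.2 inches

1 fathom = 72.0000 in.
0.4609 × 72.0000 ≈ 33.2 in.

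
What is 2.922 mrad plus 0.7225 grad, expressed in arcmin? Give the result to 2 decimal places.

2.922 mrad = 10.0451 arcmin and 0.7225 grad = 39.0150 arcmin.
10.0451 + 39.0150 ≈ 49.06 arcmin.

49.06 arcmin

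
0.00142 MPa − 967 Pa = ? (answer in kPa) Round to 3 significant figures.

0.453 kilopascals

0.00142 MPa = 1.42000 kPa and 967 Pa = 0.967000 kPa.
1.42000 − 0.967000 ≈ 0.453 kPa.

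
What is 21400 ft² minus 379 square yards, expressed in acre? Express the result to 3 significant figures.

0.413 acres

21400 ft² = 0.491276 acre and 379 yd² = 0.0783058 acre.
0.491276 − 0.0783058 ≈ 0.413 acre.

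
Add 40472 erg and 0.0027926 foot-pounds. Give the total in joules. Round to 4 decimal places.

0.0078 J

40472 erg = 0.00404720 J and 0.0027926 ft·lbf = 0.00378626 J.
0.00404720 + 0.00378626 ≈ 0.0078 J.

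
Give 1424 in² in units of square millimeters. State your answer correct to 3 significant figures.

919000 mm²

1 square inch = 645.160 mm².
So 1424 × 645.160 ≈ 919000 mm².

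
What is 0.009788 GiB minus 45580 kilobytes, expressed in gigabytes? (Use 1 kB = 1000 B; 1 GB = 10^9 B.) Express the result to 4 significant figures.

0.009788 GiB = 0.0105098 GB and 45580 kB = 0.0455800 GB.
0.0105098 − 0.0455800 ≈ -0.03507 GB.

-0.03507 gigabytes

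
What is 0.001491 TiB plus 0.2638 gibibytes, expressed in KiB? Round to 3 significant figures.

0.001491 TiB = 1.60095e+6 KiB and 0.2638 GiB = 276614 KiB.
1.60095e+6 + 276614 ≈ 1.88e+6 KiB.

1.88e+6 kibibytes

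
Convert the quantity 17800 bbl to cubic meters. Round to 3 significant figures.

2830 cubic meters

1 oil barrel = 0.158987 cubic meters.
Then 17800 × 0.158987 ≈ 2830 m³.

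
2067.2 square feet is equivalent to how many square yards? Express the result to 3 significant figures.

1 square foot = 0.111111 square yards.
Thus 2067.2 × 0.111111 ≈ 230 yd².

230 yd²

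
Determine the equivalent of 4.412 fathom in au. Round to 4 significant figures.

1 fathom = 1.22248e-11 astronomical units.
Then 4.412 × 1.22248e-11 ≈ 5.394e-11 au.

5.394e-11 astronomical units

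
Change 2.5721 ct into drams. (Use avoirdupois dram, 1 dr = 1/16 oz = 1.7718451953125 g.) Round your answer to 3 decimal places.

0.290 dr

1 carat = 0.112877 dr.
Then 2.5721 × 0.112877 ≈ 0.290 dr.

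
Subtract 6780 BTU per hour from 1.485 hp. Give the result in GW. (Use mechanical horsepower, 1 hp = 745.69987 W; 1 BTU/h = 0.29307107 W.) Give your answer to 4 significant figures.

-8.797 × 10^-7 GW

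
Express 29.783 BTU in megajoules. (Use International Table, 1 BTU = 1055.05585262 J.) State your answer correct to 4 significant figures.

1 BTU = 0.00105506 MJ.
29.783 × 0.00105506 ≈ 0.03142 MJ.

0.03142 MJ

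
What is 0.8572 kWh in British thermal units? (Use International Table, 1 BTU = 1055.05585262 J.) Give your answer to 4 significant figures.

1 kilowatt-hour = 3412.14 British thermal units.
Then 0.8572 × 3412.14 ≈ 2925 BTU.

2925 BTU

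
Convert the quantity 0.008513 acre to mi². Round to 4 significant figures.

1 acre = 0.00156250 mi².
So 0.008513 × 0.00156250 ≈ 1.330e-5 mi².

1.330e-5 mi²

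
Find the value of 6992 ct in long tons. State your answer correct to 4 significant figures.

1 carat = 1.96841e-7 long ton.
Then 6992 × 1.96841e-7 ≈ 0.001376 long ton.

0.001376 long ton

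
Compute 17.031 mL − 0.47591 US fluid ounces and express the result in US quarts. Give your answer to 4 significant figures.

0.003124 US qt

17.031 mL = 0.0179965 US qt and 0.47591 US fl oz = 0.0148722 US qt.
0.0179965 − 0.0148722 ≈ 0.003124 US qt.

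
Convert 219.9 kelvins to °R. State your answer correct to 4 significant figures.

°R = K × 9/5.
Applying the formula gives 395.8 °R.

395.8 °R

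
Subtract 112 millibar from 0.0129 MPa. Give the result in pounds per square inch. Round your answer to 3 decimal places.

0.247 psi

0.0129 MPa = 1.87099 psi and 112 mbar = 1.62442 psi.
1.87099 − 1.62442 ≈ 0.247 psi.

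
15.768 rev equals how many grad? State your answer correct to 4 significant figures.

6307 grad

1 revolution = 400.000 grad.
15.768 × 400.000 ≈ 6307 grad.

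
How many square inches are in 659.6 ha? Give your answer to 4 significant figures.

1.022 × 10^10 square inches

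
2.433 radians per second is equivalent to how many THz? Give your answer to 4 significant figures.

3.872e-13 THz

1 rad/s = 1.59155e-13 terahertz.
Thus 2.433 × 1.59155e-13 ≈ 3.872e-13 THz.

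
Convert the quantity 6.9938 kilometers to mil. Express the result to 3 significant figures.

2.75e+8 mil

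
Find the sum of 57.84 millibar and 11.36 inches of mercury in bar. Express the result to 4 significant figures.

0.4425 bar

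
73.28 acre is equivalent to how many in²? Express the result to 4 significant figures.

1 acre = 6.27264 × 10^6 square inches.
73.28 × 6.27264 × 10^6 ≈ 4.597 × 10^8 in².

4.597 × 10^8 square inches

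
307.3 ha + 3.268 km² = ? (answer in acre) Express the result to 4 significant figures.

307.3 ha = 759.355 acre and 3.268 km² = 807.540 acre.
759.355 + 807.540 ≈ 1567 acre.

1567 acres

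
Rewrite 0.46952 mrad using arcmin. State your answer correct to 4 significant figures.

1.614 arcminutes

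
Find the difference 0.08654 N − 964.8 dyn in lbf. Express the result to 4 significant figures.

0.08654 N = 0.0194550 lbf and 964.8 dyn = 0.00216896 lbf.
0.0194550 − 0.00216896 ≈ 0.01729 lbf.

0.01729 pounds-force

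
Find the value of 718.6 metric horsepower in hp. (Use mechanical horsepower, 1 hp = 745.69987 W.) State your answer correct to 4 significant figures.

1 metric horsepower = 0.986320 hp.
So 718.6 × 0.986320 ≈ 708.8 hp.

708.8 hp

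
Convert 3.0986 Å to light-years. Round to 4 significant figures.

3.275e-26 light-years

1 Å = 1.05700e-26 ly.
Then 3.0986 × 1.05700e-26 ≈ 3.275e-26 ly.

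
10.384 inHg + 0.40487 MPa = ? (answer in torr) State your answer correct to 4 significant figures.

3301 torr

10.384 inHg = 263.754 torr and 0.40487 MPa = 3036.77 torr.
263.754 + 3036.77 ≈ 3301 torr.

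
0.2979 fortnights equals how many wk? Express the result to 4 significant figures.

0.5958 weeks

1 fortnight = 2.00000 weeks.
Thus 0.2979 × 2.00000 ≈ 0.5958 wk.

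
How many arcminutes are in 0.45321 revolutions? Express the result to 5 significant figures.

9789.3 arcmin

1 rev = 21600.0 arcminutes.
So 0.45321 × 21600.0 ≈ 9789.3 arcmin.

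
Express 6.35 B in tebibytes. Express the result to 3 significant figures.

1 byte = 9.09495e-13 TiB.
Thus 6.35 × 9.09495e-13 ≈ 5.78e-12 TiB.

5.78e-12 TiB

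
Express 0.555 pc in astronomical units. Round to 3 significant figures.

114000 au

1 parsec = 206265 astronomical units.
Thus 0.555 × 206265 ≈ 114000 au.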